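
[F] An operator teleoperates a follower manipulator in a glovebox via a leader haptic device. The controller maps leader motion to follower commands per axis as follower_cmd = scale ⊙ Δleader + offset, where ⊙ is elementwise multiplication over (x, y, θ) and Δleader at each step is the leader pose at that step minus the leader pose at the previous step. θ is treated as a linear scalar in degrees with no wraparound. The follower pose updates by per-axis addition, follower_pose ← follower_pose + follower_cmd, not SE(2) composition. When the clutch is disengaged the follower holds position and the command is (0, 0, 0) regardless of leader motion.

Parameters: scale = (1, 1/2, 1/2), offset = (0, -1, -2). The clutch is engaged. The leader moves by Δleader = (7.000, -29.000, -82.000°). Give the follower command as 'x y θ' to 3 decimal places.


axis x: 1·7.000 + 0 = 7.000
axis y: 1/2·-29.000 + -1 = -15.500
axis θ: 1/2·-82.000 + -2 = -43.000

7.000 -15.500 -43.000


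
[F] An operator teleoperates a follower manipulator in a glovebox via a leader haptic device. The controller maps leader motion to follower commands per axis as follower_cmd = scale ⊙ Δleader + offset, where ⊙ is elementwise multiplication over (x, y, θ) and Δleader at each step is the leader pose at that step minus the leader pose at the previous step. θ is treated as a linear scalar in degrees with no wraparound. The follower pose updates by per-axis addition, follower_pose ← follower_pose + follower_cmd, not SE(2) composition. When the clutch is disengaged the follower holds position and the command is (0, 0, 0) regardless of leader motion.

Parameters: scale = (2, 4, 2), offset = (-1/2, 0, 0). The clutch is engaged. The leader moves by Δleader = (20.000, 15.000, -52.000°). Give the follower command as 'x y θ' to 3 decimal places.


axis x: 2·20.000 + -1/2 = 39.500
axis y: 4·15.000 + 0 = 60.000
axis θ: 2·-52.000 + 0 = -104.000

39.500 60.000 -104.000


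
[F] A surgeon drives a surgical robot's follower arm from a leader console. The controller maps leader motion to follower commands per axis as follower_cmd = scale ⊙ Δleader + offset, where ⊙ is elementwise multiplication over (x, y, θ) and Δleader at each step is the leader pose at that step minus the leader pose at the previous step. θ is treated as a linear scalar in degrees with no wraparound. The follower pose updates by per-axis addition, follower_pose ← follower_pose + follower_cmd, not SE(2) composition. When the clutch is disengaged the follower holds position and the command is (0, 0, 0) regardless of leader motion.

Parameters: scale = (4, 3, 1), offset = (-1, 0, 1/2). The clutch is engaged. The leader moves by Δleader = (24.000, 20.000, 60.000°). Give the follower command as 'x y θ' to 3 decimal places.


axis x: 4·24.000 + -1 = 95.000
axis y: 3·20.000 + 0 = 60.000
axis θ: 1·60.000 + 1/2 = 60.500

95.000 60.000 60.500


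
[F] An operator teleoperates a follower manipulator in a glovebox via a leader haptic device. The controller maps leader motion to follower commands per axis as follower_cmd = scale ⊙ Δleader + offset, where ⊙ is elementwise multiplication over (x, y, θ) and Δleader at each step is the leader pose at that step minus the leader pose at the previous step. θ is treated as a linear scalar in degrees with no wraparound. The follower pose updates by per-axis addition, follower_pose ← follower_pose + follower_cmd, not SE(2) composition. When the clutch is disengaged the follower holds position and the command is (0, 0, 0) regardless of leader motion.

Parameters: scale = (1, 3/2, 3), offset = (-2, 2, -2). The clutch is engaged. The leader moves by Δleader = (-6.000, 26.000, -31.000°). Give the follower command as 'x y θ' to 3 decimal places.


axis x: 1·-6.000 + -2 = -8.000
axis y: 3/2·26.000 + 2 = 41.000
axis θ: 3·-31.000 + -2 = -95.000

-8.000 41.000 -95.000


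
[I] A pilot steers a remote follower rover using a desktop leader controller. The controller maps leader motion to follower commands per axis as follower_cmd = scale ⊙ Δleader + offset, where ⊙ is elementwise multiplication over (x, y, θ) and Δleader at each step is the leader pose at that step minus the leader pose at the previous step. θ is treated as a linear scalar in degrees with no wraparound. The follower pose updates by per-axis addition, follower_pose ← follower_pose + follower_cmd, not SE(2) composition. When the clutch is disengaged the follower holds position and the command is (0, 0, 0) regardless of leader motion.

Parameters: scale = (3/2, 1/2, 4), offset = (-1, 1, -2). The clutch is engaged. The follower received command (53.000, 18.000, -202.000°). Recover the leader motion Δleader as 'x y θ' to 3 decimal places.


36.000 34.000 -50.000

axis x: (53.000 − -1) / (3/2) = 36.000
axis y: (18.000 − 1) / (1/2) = 34.000
axis θ: (-202.000 − -2) / (4) = -50.000


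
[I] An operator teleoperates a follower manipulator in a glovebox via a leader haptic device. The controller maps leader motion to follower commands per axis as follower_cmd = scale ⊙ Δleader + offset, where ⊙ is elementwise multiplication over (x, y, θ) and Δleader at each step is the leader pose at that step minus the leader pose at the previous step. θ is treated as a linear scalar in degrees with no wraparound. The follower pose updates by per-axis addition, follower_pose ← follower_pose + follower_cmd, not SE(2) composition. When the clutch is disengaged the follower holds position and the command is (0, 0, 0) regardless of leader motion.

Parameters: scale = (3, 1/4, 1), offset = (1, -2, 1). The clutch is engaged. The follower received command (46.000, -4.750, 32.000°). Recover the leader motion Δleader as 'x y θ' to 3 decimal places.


axis x: (46.000 − 1) / (3) = 15.000
axis y: (-4.750 − -2) / (1/4) = -11.000
axis θ: (32.000 − 1) / (1) = 31.000

15.000 -11.000 31.000


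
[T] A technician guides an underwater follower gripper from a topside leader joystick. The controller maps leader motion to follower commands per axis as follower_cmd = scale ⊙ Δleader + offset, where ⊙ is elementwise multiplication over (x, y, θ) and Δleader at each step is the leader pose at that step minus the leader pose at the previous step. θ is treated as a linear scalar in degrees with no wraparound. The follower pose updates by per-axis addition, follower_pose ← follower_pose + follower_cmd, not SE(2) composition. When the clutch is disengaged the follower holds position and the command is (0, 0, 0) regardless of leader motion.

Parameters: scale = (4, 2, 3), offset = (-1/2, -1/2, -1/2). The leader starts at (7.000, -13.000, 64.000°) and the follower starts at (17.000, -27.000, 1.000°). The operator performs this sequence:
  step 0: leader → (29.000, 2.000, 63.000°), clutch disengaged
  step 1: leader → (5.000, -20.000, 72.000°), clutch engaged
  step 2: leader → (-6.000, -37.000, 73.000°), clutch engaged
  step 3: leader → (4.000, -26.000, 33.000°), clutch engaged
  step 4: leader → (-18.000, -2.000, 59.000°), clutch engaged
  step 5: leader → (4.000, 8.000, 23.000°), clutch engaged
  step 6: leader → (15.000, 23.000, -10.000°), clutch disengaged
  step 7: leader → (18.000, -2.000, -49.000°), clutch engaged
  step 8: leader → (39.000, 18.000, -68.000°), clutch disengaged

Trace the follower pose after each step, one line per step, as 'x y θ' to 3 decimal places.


step 0: Δleader=(22.000, 15.000, -1.000°), disengaged; cmd=(0,0,0) → follower holds at (17.000, -27.000, 1.000°)
step 1: Δleader=(-24.000, -22.000, 9.000°), engaged; cmd=(-96.500, -44.500, 26.500°) → follower=(-79.500, -71.500, 27.500°)
step 2: Δleader=(-11.000, -17.000, 1.000°), engaged; cmd=(-44.500, -34.500, 2.500°) → follower=(-124.000, -106.000, 30.000°)
step 3: Δleader=(10.000, 11.000, -40.000°), engaged; cmd=(39.500, 21.500, -120.500°) → follower=(-84.500, -84.500, -90.500°)
step 4: Δleader=(-22.000, 24.000, 26.000°), engaged; cmd=(-88.500, 47.500, 77.500°) → follower=(-173.000, -37.000, -13.000°)
step 5: Δleader=(22.000, 10.000, -36.000°), engaged; cmd=(87.500, 19.500, -108.500°) → follower=(-85.500, -17.500, -121.500°)
step 6: Δleader=(11.000, 15.000, -33.000°), disengaged; cmd=(0,0,0) → follower holds at (-85.500, -17.500, -121.500°)
step 7: Δleader=(3.000, -25.000, -39.000°), engaged; cmd=(11.500, -50.500, -117.500°) → follower=(-74.000, -68.000, -239.000°)
step 8: Δleader=(21.000, 20.000, -19.000°), disengaged; cmd=(0,0,0) → follower holds at (-74.000, -68.000, -239.000°)

17.000 -27.000 1.000
-79.500 -71.500 27.500
-124.000 -106.000 30.000
-84.500 -84.500 -90.500
-173.000 -37.000 -13.000
-85.500 -17.500 -121.500
-85.500 -17.500 -121.500
-74.000 -68.000 -239.000
-74.000 -68.000 -239.000


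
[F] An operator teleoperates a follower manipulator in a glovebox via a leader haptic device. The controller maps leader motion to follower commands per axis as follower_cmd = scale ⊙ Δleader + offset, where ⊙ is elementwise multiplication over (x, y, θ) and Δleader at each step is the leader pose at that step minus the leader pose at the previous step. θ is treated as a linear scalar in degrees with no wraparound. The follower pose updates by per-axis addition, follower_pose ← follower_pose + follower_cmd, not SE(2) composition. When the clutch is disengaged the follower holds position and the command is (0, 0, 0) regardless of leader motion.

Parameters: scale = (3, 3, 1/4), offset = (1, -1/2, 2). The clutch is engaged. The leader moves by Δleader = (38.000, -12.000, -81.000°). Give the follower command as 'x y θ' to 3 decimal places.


115.000 -36.500 -18.250

axis x: 3·38.000 + 1 = 115.000
axis y: 3·-12.000 + -1/2 = -36.500
axis θ: 1/4·-81.000 + 2 = -18.250


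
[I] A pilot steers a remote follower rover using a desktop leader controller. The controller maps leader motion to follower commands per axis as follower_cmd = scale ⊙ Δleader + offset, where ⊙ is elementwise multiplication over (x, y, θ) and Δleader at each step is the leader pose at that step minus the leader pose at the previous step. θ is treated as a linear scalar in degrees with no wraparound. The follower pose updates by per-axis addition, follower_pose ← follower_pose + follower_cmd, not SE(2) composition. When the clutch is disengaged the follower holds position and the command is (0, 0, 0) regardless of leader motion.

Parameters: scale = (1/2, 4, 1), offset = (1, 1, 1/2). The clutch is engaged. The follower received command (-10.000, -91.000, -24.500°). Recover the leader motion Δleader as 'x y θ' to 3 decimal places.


-22.000 -23.000 -25.000

axis x: (-10.000 − 1) / (1/2) = -22.000
axis y: (-91.000 − 1) / (4) = -23.000
axis θ: (-24.500 − 1/2) / (1) = -25.000


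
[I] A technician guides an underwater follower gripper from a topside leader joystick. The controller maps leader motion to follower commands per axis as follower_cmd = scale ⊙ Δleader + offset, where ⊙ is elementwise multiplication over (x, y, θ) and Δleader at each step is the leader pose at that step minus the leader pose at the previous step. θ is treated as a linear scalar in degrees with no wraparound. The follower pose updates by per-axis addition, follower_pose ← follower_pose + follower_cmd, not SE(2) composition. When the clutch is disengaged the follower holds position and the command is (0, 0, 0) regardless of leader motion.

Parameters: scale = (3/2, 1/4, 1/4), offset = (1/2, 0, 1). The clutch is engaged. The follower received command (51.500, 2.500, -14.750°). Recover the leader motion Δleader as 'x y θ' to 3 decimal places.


axis x: (51.500 − 1/2) / (3/2) = 34.000
axis y: (2.500 − 0) / (1/4) = 10.000
axis θ: (-14.750 − 1) / (1/4) = -63.000

34.000 10.000 -63.000


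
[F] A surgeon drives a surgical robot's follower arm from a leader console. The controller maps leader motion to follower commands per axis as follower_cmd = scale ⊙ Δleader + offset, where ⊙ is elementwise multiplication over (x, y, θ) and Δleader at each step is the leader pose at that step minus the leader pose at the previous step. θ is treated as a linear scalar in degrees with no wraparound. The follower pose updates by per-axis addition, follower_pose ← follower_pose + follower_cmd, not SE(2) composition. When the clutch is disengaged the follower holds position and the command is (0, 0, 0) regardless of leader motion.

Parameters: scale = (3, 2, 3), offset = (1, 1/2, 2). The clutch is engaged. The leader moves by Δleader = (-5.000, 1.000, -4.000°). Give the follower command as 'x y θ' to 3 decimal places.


-14.000 2.500 -10.000

axis x: 3·-5.000 + 1 = -14.000
axis y: 2·1.000 + 1/2 = 2.500
axis θ: 3·-4.000 + 2 = -10.000


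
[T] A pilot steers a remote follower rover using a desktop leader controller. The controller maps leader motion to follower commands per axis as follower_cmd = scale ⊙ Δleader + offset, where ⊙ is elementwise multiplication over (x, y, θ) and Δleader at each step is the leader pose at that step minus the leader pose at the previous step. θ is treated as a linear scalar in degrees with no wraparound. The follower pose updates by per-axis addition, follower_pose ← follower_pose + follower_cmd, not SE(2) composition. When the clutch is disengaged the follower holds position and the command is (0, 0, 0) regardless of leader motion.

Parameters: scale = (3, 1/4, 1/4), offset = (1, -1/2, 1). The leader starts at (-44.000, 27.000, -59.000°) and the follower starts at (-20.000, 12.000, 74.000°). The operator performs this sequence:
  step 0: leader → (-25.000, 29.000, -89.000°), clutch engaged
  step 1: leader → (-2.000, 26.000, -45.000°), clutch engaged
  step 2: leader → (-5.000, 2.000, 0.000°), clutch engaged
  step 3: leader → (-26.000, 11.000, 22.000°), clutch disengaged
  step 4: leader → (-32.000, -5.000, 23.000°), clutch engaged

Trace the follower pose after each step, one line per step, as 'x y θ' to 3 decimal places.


38.000 12.000 67.500
108.000 10.750 79.500
100.000 4.250 91.750
100.000 4.250 91.750
83.000 -0.250 93.000

step 0: Δleader=(19.000, 2.000, -30.000°), engaged; cmd=(58.000, 0.000, -6.500°) → follower=(38.000, 12.000, 67.500°)
step 1: Δleader=(23.000, -3.000, 44.000°), engaged; cmd=(70.000, -1.250, 12.000°) → follower=(108.000, 10.750, 79.500°)
step 2: Δleader=(-3.000, -24.000, 45.000°), engaged; cmd=(-8.000, -6.500, 12.250°) → follower=(100.000, 4.250, 91.750°)
step 3: Δleader=(-21.000, 9.000, 22.000°), disengaged; cmd=(0,0,0) → follower holds at (100.000, 4.250, 91.750°)
step 4: Δleader=(-6.000, -16.000, 1.000°), engaged; cmd=(-17.000, -4.500, 1.250°) → follower=(83.000, -0.250, 93.000°)


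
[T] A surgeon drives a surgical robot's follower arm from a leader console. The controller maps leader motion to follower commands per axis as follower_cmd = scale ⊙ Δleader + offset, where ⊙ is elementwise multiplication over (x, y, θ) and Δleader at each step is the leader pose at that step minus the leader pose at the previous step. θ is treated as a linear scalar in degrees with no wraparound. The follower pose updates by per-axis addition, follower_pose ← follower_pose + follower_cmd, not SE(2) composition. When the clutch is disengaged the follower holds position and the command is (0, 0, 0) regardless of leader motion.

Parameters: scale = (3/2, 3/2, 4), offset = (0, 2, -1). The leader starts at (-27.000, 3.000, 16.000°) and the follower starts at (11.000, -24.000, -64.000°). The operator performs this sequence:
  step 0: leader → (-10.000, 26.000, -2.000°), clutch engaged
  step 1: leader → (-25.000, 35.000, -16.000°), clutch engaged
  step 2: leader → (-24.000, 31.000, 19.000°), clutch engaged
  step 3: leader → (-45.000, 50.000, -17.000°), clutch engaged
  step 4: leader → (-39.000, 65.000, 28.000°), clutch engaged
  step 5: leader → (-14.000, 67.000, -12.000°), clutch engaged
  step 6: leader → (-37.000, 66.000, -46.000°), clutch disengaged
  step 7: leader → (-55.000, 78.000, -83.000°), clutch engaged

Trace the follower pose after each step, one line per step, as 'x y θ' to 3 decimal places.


step 0: Δleader=(17.000, 23.000, -18.000°), engaged; cmd=(25.500, 36.500, -73.000°) → follower=(36.500, 12.500, -137.000°)
step 1: Δleader=(-15.000, 9.000, -14.000°), engaged; cmd=(-22.500, 15.500, -57.000°) → follower=(14.000, 28.000, -194.000°)
step 2: Δleader=(1.000, -4.000, 35.000°), engaged; cmd=(1.500, -4.000, 139.000°) → follower=(15.500, 24.000, -55.000°)
step 3: Δleader=(-21.000, 19.000, -36.000°), engaged; cmd=(-31.500, 30.500, -145.000°) → follower=(-16.000, 54.500, -200.000°)
step 4: Δleader=(6.000, 15.000, 45.000°), engaged; cmd=(9.000, 24.500, 179.000°) → follower=(-7.000, 79.000, -21.000°)
step 5: Δleader=(25.000, 2.000, -40.000°), engaged; cmd=(37.500, 5.000, -161.000°) → follower=(30.500, 84.000, -182.000°)
step 6: Δleader=(-23.000, -1.000, -34.000°), disengaged; cmd=(0,0,0) → follower holds at (30.500, 84.000, -182.000°)
step 7: Δleader=(-18.000, 12.000, -37.000°), engaged; cmd=(-27.000, 20.000, -149.000°) → follower=(3.500, 104.000, -331.000°)

36.500 12.500 -137.000
14.000 28.000 -194.000
15.500 24.000 -55.000
-16.000 54.500 -200.000
-7.000 79.000 -21.000
30.500 84.000 -182.000
30.500 84.000 -182.000
3.500 104.000 -331.000


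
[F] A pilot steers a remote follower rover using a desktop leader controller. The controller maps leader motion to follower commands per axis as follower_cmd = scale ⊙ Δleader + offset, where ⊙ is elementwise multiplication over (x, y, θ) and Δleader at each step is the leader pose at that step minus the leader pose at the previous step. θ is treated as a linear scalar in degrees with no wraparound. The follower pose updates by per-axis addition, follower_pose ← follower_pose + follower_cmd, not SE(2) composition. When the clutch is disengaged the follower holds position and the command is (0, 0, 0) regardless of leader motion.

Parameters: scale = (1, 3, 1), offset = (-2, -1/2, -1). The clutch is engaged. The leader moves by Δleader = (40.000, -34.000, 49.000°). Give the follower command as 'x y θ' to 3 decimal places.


axis x: 1·40.000 + -2 = 38.000
axis y: 3·-34.000 + -1/2 = -102.500
axis θ: 1·49.000 + -1 = 48.000

38.000 -102.500 48.000


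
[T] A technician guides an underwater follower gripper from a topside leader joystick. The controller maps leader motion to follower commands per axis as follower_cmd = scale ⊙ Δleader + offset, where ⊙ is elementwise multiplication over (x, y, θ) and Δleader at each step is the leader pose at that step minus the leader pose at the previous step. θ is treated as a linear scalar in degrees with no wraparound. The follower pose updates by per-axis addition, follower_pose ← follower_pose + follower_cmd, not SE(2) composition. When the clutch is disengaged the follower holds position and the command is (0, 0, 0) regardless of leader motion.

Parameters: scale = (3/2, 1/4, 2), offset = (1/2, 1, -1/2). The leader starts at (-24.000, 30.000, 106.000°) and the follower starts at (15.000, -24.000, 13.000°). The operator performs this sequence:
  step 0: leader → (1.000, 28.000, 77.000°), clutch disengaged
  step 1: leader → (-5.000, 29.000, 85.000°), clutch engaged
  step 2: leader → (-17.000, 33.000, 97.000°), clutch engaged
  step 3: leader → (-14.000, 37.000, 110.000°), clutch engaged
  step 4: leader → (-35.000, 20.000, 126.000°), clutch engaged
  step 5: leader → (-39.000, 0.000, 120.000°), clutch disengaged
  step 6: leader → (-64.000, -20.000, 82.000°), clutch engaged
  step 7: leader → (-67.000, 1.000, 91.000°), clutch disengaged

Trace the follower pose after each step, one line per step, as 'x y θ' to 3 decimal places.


15.000 -24.000 13.000
6.500 -22.750 28.500
-11.000 -20.750 52.000
-6.000 -18.750 77.500
-37.000 -22.000 109.000
-37.000 -22.000 109.000
-74.000 -26.000 32.500
-74.000 -26.000 32.500

step 0: Δleader=(25.000, -2.000, -29.000°), disengaged; cmd=(0,0,0) → follower holds at (15.000, -24.000, 13.000°)
step 1: Δleader=(-6.000, 1.000, 8.000°), engaged; cmd=(-8.500, 1.250, 15.500°) → follower=(6.500, -22.750, 28.500°)
step 2: Δleader=(-12.000, 4.000, 12.000°), engaged; cmd=(-17.500, 2.000, 23.500°) → follower=(-11.000, -20.750, 52.000°)
step 3: Δleader=(3.000, 4.000, 13.000°), engaged; cmd=(5.000, 2.000, 25.500°) → follower=(-6.000, -18.750, 77.500°)
step 4: Δleader=(-21.000, -17.000, 16.000°), engaged; cmd=(-31.000, -3.250, 31.500°) → follower=(-37.000, -22.000, 109.000°)
step 5: Δleader=(-4.000, -20.000, -6.000°), disengaged; cmd=(0,0,0) → follower holds at (-37.000, -22.000, 109.000°)
step 6: Δleader=(-25.000, -20.000, -38.000°), engaged; cmd=(-37.000, -4.000, -76.500°) → follower=(-74.000, -26.000, 32.500°)
step 7: Δleader=(-3.000, 21.000, 9.000°), disengaged; cmd=(0,0,0) → follower holds at (-74.000, -26.000, 32.500°)


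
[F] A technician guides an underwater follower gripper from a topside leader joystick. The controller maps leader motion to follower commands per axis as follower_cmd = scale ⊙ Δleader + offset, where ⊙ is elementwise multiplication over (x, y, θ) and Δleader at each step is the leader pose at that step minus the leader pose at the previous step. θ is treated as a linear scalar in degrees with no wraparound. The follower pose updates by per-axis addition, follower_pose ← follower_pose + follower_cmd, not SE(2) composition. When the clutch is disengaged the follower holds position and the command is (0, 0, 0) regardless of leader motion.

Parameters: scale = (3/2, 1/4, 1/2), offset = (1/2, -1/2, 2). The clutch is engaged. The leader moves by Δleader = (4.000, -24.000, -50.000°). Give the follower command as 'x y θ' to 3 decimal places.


axis x: 3/2·4.000 + 1/2 = 6.500
axis y: 1/4·-24.000 + -1/2 = -6.500
axis θ: 1/2·-50.000 + 2 = -23.000

6.500 -6.500 -23.000


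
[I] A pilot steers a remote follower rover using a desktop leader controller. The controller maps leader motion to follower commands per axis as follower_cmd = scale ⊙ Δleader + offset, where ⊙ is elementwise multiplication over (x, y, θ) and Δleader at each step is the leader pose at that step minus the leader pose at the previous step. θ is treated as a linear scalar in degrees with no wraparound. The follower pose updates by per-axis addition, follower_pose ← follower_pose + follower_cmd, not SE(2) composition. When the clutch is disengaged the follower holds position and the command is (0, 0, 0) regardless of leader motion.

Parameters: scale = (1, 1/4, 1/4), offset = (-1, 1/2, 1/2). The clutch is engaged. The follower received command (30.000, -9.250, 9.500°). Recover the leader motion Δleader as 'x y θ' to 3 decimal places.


31.000 -39.000 36.000

axis x: (30.000 − -1) / (1) = 31.000
axis y: (-9.250 − 1/2) / (1/4) = -39.000
axis θ: (9.500 − 1/2) / (1/4) = 36.000


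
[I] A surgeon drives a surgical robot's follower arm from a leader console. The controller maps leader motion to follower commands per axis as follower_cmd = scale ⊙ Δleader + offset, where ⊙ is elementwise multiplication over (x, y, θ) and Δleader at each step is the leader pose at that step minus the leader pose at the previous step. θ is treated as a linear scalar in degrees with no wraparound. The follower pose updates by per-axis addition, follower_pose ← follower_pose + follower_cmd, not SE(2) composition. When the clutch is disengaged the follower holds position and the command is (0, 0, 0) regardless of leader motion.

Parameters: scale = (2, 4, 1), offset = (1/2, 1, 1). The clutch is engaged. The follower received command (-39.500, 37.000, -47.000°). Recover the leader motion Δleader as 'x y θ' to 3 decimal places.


axis x: (-39.500 − 1/2) / (2) = -20.000
axis y: (37.000 − 1) / (4) = 9.000
axis θ: (-47.000 − 1) / (1) = -48.000

-20.000 9.000 -48.000


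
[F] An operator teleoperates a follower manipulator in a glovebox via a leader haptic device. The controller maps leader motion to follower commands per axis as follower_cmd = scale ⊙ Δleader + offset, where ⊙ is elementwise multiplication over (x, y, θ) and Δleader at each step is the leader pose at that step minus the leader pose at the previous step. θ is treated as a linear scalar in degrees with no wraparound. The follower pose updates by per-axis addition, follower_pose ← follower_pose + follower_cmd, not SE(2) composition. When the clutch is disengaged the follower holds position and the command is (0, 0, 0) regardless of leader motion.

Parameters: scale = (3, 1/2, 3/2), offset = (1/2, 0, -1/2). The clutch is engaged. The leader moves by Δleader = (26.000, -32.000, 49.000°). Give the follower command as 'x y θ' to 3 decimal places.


axis x: 3·26.000 + 1/2 = 78.500
axis y: 1/2·-32.000 + 0 = -16.000
axis θ: 3/2·49.000 + -1/2 = 73.000

78.500 -16.000 73.000


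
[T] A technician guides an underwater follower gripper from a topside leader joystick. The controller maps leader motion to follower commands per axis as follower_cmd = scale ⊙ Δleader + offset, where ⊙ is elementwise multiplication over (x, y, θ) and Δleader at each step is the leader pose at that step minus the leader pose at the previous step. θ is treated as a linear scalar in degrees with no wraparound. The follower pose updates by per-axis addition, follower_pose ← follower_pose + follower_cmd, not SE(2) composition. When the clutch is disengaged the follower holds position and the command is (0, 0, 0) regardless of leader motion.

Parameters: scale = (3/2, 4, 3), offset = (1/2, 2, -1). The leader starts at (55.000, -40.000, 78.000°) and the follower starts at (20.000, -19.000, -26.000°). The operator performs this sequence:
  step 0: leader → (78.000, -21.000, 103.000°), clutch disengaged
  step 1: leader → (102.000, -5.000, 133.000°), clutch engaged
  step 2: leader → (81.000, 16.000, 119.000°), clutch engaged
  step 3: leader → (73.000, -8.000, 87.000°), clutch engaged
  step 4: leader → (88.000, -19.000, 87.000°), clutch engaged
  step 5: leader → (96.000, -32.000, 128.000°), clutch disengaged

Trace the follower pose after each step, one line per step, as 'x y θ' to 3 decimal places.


20.000 -19.000 -26.000
56.500 47.000 63.000
25.500 133.000 20.000
14.000 39.000 -77.000
37.000 -3.000 -78.000
37.000 -3.000 -78.000

step 0: Δleader=(23.000, 19.000, 25.000°), disengaged; cmd=(0,0,0) → follower holds at (20.000, -19.000, -26.000°)
step 1: Δleader=(24.000, 16.000, 30.000°), engaged; cmd=(36.500, 66.000, 89.000°) → follower=(56.500, 47.000, 63.000°)
step 2: Δleader=(-21.000, 21.000, -14.000°), engaged; cmd=(-31.000, 86.000, -43.000°) → follower=(25.500, 133.000, 20.000°)
step 3: Δleader=(-8.000, -24.000, -32.000°), engaged; cmd=(-11.500, -94.000, -97.000°) → follower=(14.000, 39.000, -77.000°)
step 4: Δleader=(15.000, -11.000, 0.000°), engaged; cmd=(23.000, -42.000, -1.000°) → follower=(37.000, -3.000, -78.000°)
step 5: Δleader=(8.000, -13.000, 41.000°), disengaged; cmd=(0,0,0) → follower holds at (37.000, -3.000, -78.000°)


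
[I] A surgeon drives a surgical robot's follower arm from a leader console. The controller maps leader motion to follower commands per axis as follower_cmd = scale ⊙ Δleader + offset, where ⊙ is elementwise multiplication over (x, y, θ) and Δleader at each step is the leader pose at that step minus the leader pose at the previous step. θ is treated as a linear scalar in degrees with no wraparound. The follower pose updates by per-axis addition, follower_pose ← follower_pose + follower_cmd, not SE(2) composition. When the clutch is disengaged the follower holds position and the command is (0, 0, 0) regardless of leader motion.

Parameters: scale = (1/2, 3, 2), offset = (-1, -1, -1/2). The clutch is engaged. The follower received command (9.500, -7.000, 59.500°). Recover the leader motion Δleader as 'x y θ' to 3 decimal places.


axis x: (9.500 − -1) / (1/2) = 21.000
axis y: (-7.000 − -1) / (3) = -2.000
axis θ: (59.500 − -1/2) / (2) = 30.000

21.000 -2.000 30.000


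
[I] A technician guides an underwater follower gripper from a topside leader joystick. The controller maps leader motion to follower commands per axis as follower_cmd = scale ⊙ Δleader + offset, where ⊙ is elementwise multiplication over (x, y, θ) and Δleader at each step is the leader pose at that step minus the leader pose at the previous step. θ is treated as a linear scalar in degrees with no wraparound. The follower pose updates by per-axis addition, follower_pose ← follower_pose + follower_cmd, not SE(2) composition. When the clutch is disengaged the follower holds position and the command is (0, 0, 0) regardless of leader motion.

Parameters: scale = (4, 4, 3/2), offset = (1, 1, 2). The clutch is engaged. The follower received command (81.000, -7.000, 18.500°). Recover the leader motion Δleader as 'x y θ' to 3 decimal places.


axis x: (81.000 − 1) / (4) = 20.000
axis y: (-7.000 − 1) / (4) = -2.000
axis θ: (18.500 − 2) / (3/2) = 11.000

20.000 -2.000 11.000


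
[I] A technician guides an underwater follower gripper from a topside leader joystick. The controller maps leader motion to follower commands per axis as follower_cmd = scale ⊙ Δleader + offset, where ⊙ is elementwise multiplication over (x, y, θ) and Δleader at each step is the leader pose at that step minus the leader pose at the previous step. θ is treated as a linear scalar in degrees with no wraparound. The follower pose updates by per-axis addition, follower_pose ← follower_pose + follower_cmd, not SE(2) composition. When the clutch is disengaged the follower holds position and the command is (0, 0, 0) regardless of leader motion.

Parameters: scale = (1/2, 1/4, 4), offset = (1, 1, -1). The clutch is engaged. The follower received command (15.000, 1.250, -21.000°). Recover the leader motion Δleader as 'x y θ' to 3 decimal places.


28.000 1.000 -5.000

axis x: (15.000 − 1) / (1/2) = 28.000
axis y: (1.250 − 1) / (1/4) = 1.000
axis θ: (-21.000 − -1) / (4) = -5.000


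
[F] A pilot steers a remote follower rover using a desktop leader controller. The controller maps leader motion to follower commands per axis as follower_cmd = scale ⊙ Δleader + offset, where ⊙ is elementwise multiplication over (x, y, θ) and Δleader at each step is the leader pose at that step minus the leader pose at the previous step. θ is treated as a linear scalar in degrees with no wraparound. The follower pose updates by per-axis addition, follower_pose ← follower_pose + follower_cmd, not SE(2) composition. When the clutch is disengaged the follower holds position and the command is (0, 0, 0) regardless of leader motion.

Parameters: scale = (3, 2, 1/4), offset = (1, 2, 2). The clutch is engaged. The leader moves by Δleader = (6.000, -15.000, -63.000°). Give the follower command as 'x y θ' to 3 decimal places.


19.000 -28.000 -13.750

axis x: 3·6.000 + 1 = 19.000
axis y: 2·-15.000 + 2 = -28.000
axis θ: 1/4·-63.000 + 2 = -13.750


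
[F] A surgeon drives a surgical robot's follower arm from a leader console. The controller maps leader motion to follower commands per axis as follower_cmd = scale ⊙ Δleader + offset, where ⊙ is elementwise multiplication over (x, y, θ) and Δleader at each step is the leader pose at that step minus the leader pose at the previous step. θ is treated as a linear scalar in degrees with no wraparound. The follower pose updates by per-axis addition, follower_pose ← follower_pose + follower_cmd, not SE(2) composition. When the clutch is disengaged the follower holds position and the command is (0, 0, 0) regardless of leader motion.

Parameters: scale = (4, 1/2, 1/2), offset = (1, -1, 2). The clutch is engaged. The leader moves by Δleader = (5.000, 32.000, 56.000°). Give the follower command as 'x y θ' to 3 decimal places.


21.000 15.000 30.000

axis x: 4·5.000 + 1 = 21.000
axis y: 1/2·32.000 + -1 = 15.000
axis θ: 1/2·56.000 + 2 = 30.000


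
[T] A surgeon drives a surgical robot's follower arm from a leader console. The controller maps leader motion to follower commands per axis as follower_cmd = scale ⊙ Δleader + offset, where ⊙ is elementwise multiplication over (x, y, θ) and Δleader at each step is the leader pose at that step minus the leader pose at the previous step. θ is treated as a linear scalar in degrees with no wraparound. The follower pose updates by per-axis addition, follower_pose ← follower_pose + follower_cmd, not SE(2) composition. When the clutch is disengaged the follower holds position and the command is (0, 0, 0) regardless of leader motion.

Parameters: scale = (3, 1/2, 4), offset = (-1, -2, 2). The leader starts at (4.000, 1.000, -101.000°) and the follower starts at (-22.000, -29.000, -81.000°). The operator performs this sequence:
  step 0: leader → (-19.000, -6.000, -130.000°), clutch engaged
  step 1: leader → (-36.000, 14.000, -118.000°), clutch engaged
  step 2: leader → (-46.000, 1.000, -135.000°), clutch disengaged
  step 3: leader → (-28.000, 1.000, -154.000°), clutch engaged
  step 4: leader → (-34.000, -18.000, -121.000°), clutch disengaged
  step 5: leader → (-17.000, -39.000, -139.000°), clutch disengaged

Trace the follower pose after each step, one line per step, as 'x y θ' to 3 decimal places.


step 0: Δleader=(-23.000, -7.000, -29.000°), engaged; cmd=(-70.000, -5.500, -114.000°) → follower=(-92.000, -34.500, -195.000°)
step 1: Δleader=(-17.000, 20.000, 12.000°), engaged; cmd=(-52.000, 8.000, 50.000°) → follower=(-144.000, -26.500, -145.000°)
step 2: Δleader=(-10.000, -13.000, -17.000°), disengaged; cmd=(0,0,0) → follower holds at (-144.000, -26.500, -145.000°)
step 3: Δleader=(18.000, 0.000, -19.000°), engaged; cmd=(53.000, -2.000, -74.000°) → follower=(-91.000, -28.500, -219.000°)
step 4: Δleader=(-6.000, -19.000, 33.000°), disengaged; cmd=(0,0,0) → follower holds at (-91.000, -28.500, -219.000°)
step 5: Δleader=(17.000, -21.000, -18.000°), disengaged; cmd=(0,0,0) → follower holds at (-91.000, -28.500, -219.000°)

-92.000 -34.500 -195.000
-144.000 -26.500 -145.000
-144.000 -26.500 -145.000
-91.000 -28.500 -219.000
-91.000 -28.500 -219.000
-91.000 -28.500 -219.000


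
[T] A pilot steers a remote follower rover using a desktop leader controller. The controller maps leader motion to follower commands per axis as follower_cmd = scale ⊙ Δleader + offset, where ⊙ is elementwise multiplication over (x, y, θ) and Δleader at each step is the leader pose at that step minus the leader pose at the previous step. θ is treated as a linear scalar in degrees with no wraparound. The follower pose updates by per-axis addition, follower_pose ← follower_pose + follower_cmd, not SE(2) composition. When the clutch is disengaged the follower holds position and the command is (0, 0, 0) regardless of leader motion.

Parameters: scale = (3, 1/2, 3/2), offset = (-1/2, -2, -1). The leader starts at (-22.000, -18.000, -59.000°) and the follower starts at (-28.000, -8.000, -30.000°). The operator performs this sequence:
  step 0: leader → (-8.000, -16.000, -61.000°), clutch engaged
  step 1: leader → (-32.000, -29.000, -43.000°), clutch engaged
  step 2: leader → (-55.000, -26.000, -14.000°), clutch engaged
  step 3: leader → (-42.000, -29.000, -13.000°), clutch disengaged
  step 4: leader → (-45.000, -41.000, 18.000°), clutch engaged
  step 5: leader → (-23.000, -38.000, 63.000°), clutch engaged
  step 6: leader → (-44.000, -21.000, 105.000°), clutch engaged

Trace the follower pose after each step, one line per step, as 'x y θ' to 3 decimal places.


step 0: Δleader=(14.000, 2.000, -2.000°), engaged; cmd=(41.500, -1.000, -4.000°) → follower=(13.500, -9.000, -34.000°)
step 1: Δleader=(-24.000, -13.000, 18.000°), engaged; cmd=(-72.500, -8.500, 26.000°) → follower=(-59.000, -17.500, -8.000°)
step 2: Δleader=(-23.000, 3.000, 29.000°), engaged; cmd=(-69.500, -0.500, 42.500°) → follower=(-128.500, -18.000, 34.500°)
step 3: Δleader=(13.000, -3.000, 1.000°), disengaged; cmd=(0,0,0) → follower holds at (-128.500, -18.000, 34.500°)
step 4: Δleader=(-3.000, -12.000, 31.000°), engaged; cmd=(-9.500, -8.000, 45.500°) → follower=(-138.000, -26.000, 80.000°)
step 5: Δleader=(22.000, 3.000, 45.000°), engaged; cmd=(65.500, -0.500, 66.500°) → follower=(-72.500, -26.500, 146.500°)
step 6: Δleader=(-21.000, 17.000, 42.000°), engaged; cmd=(-63.500, 6.500, 62.000°) → follower=(-136.000, -20.000, 208.500°)

13.500 -9.000 -34.000
-59.000 -17.500 -8.000
-128.500 -18.000 34.500
-128.500 -18.000 34.500
-138.000 -26.000 80.000
-72.500 -26.500 146.500
-136.000 -20.000 208.500


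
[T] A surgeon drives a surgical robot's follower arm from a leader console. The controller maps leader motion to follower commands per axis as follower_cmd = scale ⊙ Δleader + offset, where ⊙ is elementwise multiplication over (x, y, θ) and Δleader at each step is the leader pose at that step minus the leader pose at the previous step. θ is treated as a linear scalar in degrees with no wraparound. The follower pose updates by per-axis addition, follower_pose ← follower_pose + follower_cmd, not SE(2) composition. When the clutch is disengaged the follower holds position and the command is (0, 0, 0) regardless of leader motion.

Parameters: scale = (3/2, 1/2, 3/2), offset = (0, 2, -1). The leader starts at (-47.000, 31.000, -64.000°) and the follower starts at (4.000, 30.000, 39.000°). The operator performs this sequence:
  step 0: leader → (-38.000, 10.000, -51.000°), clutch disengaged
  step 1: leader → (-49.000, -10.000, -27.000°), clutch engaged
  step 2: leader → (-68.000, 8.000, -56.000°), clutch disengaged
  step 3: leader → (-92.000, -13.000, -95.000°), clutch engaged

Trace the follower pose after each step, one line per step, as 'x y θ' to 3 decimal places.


4.000 30.000 39.000
-12.500 22.000 74.000
-12.500 22.000 74.000
-48.500 13.500 14.500

step 0: Δleader=(9.000, -21.000, 13.000°), disengaged; cmd=(0,0,0) → follower holds at (4.000, 30.000, 39.000°)
step 1: Δleader=(-11.000, -20.000, 24.000°), engaged; cmd=(-16.500, -8.000, 35.000°) → follower=(-12.500, 22.000, 74.000°)
step 2: Δleader=(-19.000, 18.000, -29.000°), disengaged; cmd=(0,0,0) → follower holds at (-12.500, 22.000, 74.000°)
step 3: Δleader=(-24.000, -21.000, -39.000°), engaged; cmd=(-36.000, -8.500, -59.500°) → follower=(-48.500, 13.500, 14.500°)


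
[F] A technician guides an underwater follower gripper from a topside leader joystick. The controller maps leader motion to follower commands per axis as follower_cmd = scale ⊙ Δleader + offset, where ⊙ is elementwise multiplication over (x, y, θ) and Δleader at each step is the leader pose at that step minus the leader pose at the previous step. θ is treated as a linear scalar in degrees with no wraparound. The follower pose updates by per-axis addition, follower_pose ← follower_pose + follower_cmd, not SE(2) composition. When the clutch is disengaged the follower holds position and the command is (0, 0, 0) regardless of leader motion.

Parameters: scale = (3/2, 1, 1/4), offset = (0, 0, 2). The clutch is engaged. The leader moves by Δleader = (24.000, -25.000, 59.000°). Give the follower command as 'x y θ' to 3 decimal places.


36.000 -25.000 16.750

axis x: 3/2·24.000 + 0 = 36.000
axis y: 1·-25.000 + 0 = -25.000
axis θ: 1/4·59.000 + 2 = 16.750


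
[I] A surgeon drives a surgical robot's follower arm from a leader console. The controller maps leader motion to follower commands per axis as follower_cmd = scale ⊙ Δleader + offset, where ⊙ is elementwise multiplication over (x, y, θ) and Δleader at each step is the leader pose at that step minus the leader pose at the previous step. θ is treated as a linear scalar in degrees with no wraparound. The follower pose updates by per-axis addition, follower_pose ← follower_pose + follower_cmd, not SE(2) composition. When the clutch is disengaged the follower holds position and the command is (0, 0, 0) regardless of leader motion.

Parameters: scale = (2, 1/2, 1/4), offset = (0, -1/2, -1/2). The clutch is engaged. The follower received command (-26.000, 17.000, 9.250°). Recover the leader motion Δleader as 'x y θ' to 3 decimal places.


axis x: (-26.000 − 0) / (2) = -13.000
axis y: (17.000 − -1/2) / (1/2) = 35.000
axis θ: (9.250 − -1/2) / (1/4) = 39.000

-13.000 35.000 39.000
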